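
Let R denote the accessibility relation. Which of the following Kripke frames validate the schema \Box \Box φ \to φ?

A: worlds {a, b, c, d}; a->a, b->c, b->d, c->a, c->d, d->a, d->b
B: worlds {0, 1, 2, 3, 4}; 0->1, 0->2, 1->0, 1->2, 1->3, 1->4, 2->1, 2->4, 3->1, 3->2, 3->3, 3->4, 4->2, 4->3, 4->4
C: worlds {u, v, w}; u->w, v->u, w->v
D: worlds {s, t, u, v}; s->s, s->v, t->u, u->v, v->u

The schema corresponds to a generalized confluence (Geach) condition: \forall x \exists w (x R^2 w \wedge x = w).
A: fails — at c but no w with cR²w and c=w.
B: holds.
C: fails — at u but no t with uR²t and u=t.
D: fails — at t but no w with tR²w and t=w.

B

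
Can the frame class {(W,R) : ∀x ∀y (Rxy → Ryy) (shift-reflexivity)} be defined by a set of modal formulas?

Yes — defined by □(□q → q)

This is a Sahlqvist condition; the T□ axiom □(□q → q) defines it.
Suppose □(□q→q) is valid. Take Rxy and set V(q)={w : Ryw}. Then at y, □q holds; since □(□q→q) at x, □q→q at y, so q at y, i.e. Ryy.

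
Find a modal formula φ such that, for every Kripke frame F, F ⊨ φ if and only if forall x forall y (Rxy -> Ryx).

q → □◇q

A defining formula is q → □◇q (the B axiom).
Suppose q→□◇q is valid. Take Rxy and set V(q)={x}. Then q at x, so □◇q at x, so ◇q at y, so some z with Ryz has q; z=x, i.e. Ryx.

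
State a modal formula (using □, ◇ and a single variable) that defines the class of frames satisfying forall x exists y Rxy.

□r → ◇r

The condition is seriality. The D schema □r → ◇r defines it.
Suppose □r→◇r is valid. At any x set V(r)=W. Then □r at x, so ◇r at x, so x has a successor.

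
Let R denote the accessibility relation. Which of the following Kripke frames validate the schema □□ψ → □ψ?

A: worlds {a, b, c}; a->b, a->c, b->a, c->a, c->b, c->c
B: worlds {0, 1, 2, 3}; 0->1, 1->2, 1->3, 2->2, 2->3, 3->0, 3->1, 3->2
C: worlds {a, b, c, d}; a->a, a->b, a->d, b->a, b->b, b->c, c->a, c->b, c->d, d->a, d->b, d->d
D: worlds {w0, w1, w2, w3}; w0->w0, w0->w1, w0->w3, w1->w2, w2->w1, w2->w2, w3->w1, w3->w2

This is the axiom for density; its first-order frame correspondent is ∀x ∀y (Rxy → ∃z (Rxz ∧ Rzy)).
A: fails — Rba but no z with Rbz and Rza.
B: fails — R01 but no z with R0z and Rz1.
C: condition met.
D: condition met.

C, D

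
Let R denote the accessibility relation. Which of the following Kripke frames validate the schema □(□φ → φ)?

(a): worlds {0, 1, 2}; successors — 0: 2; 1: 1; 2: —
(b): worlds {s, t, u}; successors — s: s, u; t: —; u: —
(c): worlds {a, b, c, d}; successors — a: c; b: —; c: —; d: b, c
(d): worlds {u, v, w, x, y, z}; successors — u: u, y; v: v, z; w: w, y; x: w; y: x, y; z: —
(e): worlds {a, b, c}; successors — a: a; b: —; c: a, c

Frame correspondent (Sahlqvist): ∀x ∀y (Rxy → Ryy) — i.e. shift-reflexivity.
(a): fails — R02 but not R22.
(b): fails — Rsu but not Ruu.
(c): fails — Rdb but not Rbb.
(d): fails — Ryx but not Rxx.
(e): ✓.
Valid on: (e).

(e)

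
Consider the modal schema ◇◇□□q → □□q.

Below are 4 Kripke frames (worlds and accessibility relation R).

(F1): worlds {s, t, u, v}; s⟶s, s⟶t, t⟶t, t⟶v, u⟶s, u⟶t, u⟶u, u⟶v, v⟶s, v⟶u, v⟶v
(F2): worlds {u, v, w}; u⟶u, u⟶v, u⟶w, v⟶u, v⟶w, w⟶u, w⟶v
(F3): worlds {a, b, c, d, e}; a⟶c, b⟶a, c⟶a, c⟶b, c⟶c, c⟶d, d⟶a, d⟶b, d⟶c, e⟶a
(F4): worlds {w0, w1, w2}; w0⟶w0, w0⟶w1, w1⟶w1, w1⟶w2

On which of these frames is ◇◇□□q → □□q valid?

(F2)

Frame correspondent (Sahlqvist): ∀x ∀y ∀z ((xR²y ∧ xR²z) → ∃w (yR²w ∧ z = w)) — i.e. a generalized confluence (Geach) condition.
(F1): fails — tR²s, tR²u but no w with sR²w and u=w.
(F2): ✓.
(F3): fails — aR²b, aR²a but no w with bR²w and a=w.
(F4): fails — w0R²w1, w0R²w0 but no w with w1R²w and w0=w.
Valid on: (F2).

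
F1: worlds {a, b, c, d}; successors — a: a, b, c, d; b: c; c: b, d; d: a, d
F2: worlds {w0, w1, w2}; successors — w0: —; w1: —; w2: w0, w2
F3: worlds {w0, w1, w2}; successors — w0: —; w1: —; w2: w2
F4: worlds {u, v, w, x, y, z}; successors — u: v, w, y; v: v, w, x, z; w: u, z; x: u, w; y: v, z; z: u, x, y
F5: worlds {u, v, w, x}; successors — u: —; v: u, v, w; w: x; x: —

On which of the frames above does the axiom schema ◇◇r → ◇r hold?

F2, F3

This is the axiom for transitivity; its first-order frame correspondent is ∀x ∀y ∀z (Rxy ∧ Ryz → Rxz).
F1: fails — Rbc and Rcd but not Rbd.
F2: holds.
F3: holds.
F4: fails — Ruv and Rvz but not Ruz.
F5: fails — Rvw and Rwx but not Rvx.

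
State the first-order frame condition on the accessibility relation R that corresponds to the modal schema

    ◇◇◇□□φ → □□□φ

This is a Sahlqvist (Geach-type) schema ◇^3□^2φ → □^3◇^0φ.
Minimal-valuation argument: fix x; take any y with xR^3y and any z with xR^3z. Set V(φ) to the set of worlds R-reachable from y in exactly 2 steps. Then □^2φ holds at y, so the antecedent holds at x; validity forces ◇^0φ at z, giving a w with zR^0w and yR^2w.
First-order correspondent: ∀x ∀y ∀z ((xR³y ∧ xR³z) → ∃w (yR²w ∧ z = w)).

∀x ∀y ∀z ((xR³y ∧ xR³z) → ∃w (yR²w ∧ z = w))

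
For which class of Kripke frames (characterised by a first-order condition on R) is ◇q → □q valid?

Suppose ◇q→□q is valid. Take Rxy, Rxz and set V(q)={y}. Then ◇q at x, so □q at x, so q at z, i.e. z=y.

Partial functionality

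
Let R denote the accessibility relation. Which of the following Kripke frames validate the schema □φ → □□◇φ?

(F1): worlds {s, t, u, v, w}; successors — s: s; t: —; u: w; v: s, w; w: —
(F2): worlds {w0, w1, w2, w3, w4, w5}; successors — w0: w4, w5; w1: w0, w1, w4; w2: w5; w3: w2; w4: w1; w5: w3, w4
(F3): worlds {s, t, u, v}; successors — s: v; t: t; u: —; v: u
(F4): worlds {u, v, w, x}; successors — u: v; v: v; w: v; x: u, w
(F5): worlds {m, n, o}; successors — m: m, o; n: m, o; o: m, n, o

(F1), (F5)

The schema corresponds to a generalized confluence (Geach) condition: ∀x ∀z (xR²z → ∃w (xRw ∧ zRw)).
(F1): satisfies the condition.
(F2): fails — w0R²w3 but no w with w0Rw and w3Rw.
(F3): fails — sR²u but no w with sRw and uRw.
(F4): fails — xR²v but no t with xRt and vRt.
(F5): satisfies the condition.
Valid on: (F1), (F5).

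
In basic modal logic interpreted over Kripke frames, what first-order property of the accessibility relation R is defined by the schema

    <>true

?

◇⊤ holds at w iff w has a successor, so frame-validity of ◇⊤ is exactly seriality. Equivalently via □q → ◇q:
Suppose □q→◇q is valid. At any x set V(q)=W. Then □q at x, so ◇q at x, so x has a successor.

seriality: forall x exists y Rxy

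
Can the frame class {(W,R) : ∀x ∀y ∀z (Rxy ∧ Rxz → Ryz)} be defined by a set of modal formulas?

Yes: it is the Euclidean property, defined by the 5 schema ◇q → □◇q.
Suppose ◇q→□◇q is valid. Take Rxy, Rxz and set V(q)={y}. Then ◇q at x, so □◇q at x, so ◇q at z, so some w with Rzw has q; w=y, i.e. Rzy. By symmetry of the argument, Ryz.

Yes, by ◇q → □◇q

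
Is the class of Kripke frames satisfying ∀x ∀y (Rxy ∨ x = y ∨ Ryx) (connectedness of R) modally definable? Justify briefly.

No — not modally definable

Modal frame validity is preserved under disjoint unions.
Take 2 disjoint single-world reflexive frames: each is trivially connected, but their disjoint union has 2 worlds with no edge between distinct components, so it is not connected.
So no modal formula (or set of formulas) defines exactly the connected frames.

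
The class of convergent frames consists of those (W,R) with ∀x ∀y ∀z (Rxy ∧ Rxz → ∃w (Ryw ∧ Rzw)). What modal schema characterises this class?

This is convergence; the standard corresponding axiom is .2: ◇□r → □◇r.
Suppose ◇□r→□◇r is valid. Take Rxy, Rxz and set V(r)={w : Ryw}. Then □r at y so ◇□r at x, so □◇r at x, so ◇r at z, giving w with Rzw and Ryw.

◇□r → □◇r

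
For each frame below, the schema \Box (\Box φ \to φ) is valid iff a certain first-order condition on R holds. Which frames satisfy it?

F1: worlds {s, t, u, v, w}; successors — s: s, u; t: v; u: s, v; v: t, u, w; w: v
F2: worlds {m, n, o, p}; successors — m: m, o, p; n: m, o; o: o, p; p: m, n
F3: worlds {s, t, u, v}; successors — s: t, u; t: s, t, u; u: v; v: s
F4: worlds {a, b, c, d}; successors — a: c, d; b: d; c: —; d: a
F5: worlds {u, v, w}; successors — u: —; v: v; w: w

Frame correspondent (Sahlqvist): \forall x \forall y (Rxy \to Ryy) — i.e. shift-reflexivity.
F1: fails — Ruv but not Rvv.
F2: fails — Rop but not Rpp.
F3: fails — Ruv but not Rvv.
F4: fails — Rac but not Rcc.
F5: condition met.

F5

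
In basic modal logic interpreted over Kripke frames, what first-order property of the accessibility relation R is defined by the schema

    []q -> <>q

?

Suppose □q→◇q is valid. At any x set V(q)=W. Then □q at x, so ◇q at x, so x has a successor.

Seriality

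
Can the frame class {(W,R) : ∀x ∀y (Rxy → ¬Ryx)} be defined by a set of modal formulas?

If a class were modally definable it would be closed under surjective bounded morphisms (Goldblatt–Thomason).
The 3-cycle (worlds s,t,u with s→t→u→s) is asymmetric. Mapping every world to a single reflexive point • is a surjective bounded morphism, and the reflexive point is not asymmetric (R•• but asymmetry requires ¬R••).
So no modal formula (or set of formulas) defines exactly the asymmetric frames.

No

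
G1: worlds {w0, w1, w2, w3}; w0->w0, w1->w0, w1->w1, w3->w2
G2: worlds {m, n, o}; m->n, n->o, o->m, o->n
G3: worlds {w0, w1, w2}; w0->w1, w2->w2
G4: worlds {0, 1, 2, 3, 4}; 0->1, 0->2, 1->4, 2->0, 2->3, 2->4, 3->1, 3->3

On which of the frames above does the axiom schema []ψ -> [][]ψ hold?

This is the axiom for transitivity; its first-order frame correspondent is forall x forall y forall z (Rxy & Ryz -> Rxz).
G1: ✓.
G2: fails — Rno and Rom but not Rnm.
G3: ✓.
G4: fails — R02 and R23 but not R03.
Valid on: G1, G3.

G1, G3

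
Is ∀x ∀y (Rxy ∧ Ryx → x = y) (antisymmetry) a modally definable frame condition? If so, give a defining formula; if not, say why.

Any modally definable frame class is closed under surjective bounded morphisms.
The 4-cycle (worlds 0,1,2,3 with 0→1→2→3→0) is antisymmetric. Sending even-indexed worlds to • and odd-indexed worlds to ∘ is a surjective bounded morphism onto the two-world frame with •↔∘, which is not antisymmetric.
So no modal formula (or set of formulas) defines exactly the antisymmetric frames.

No — not modally definable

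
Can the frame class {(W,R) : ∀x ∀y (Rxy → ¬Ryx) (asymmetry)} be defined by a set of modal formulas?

Any modally definable frame class is closed under surjective bounded morphisms.
The 3-cycle (worlds w0,w1,w2 with w0→w1→w2→w0) is asymmetric. Mapping every world to a single reflexive point • is a surjective bounded morphism, and the reflexive point is not asymmetric (R•• but asymmetry requires ¬R••).
So the class is not modally definable.

Not definable by any modal formula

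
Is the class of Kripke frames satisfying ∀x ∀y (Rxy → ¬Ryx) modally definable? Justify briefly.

If a class were modally definable it would be closed under surjective bounded morphisms (Goldblatt–Thomason).
The 5-cycle (worlds w0,w1,w2,w3,w4 with w0→w1→w2→w3→w4→w0) is asymmetric. Mapping every world to a single reflexive point • is a surjective bounded morphism, and the reflexive point is not asymmetric (R•• but asymmetry requires ¬R••).
So no modal formula (or set of formulas) defines exactly the asymmetric frames.

No — not modally definable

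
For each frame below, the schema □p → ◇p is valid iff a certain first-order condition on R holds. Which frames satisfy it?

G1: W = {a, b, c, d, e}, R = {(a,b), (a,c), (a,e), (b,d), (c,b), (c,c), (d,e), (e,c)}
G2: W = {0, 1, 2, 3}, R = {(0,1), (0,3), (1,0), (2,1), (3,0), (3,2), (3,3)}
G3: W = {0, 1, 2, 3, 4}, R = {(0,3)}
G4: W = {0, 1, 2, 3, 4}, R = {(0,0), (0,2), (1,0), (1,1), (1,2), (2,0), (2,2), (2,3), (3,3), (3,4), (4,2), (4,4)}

The schema corresponds to seriality: ∀x ∃y Rxy.
G1: holds.
G2: holds.
G3: fails — world 1 has no successor.
G4: holds.
Valid on: G1, G2, G4.

G1, G2, G4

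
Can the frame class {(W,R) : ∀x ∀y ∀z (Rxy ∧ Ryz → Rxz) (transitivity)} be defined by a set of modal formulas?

Yes, by □r → □□r

The condition is transitivity. A defining modal formula is □r → □□r.
Suppose □r→□□r is valid. Take Rxy, Ryz and set V(r)={w : Rxw}. Then □r at x, so □□r at x, so □r at y, so r at z, i.e. Rxz.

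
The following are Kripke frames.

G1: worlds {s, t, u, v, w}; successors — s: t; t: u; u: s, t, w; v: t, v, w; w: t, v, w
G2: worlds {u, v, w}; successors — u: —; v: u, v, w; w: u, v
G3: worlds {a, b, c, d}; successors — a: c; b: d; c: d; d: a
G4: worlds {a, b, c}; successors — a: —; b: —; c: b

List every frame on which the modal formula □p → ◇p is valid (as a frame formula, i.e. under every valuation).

Frame correspondent (Sahlqvist): ∀x ∃y Rxy — i.e. seriality.
G1: ✓.
G2: fails — world u has no successor.
G3: ✓.
G4: fails — world a has no successor.
Valid on: G1, G3.

G1, G3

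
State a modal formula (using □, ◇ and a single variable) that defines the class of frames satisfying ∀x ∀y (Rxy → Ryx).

q → □◇q

The condition is symmetry. The B schema q → □◇q defines it.
Suppose q→□◇q is valid. Take Rxy and set V(q)={x}. Then q at x, so □◇q at x, so ◇q at y, so some z with Ryz has q; z=x, i.e. Ryx.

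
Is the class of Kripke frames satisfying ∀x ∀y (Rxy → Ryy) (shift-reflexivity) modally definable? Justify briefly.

This is a Sahlqvist condition; the T□ axiom □(□q → q) defines it.
Suppose □(□q→q) is valid. Take Rxy and set V(q)={w : Ryw}. Then at y, □q holds; since □(□q→q) at x, □q→q at y, so q at y, i.e. Ryy.

Yes, by □(□q → q)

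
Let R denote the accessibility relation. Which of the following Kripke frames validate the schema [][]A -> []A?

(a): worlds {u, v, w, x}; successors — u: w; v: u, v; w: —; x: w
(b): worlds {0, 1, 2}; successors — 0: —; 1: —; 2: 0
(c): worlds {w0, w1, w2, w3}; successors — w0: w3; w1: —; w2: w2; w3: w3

This is the axiom for density; its first-order frame correspondent is forall x forall y (Rxy -> exists z (Rxz & Rzy)).
(a): fails — Rxw but no z with Rxz and Rzw.
(b): fails — R20 but no z with R2z and Rz0.
(c): condition met.
Valid on: (c).

(c)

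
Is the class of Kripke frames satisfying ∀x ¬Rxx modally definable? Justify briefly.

Not definable by any modal formula

Any modally definable frame class is closed under surjective bounded morphisms.
The 5-cycle (worlds w0,w1,w2,w3,w4 with w0→w1→w2→w3→w4→w0) is irreflexive, and the map sending every world to a single reflexive point • is a surjective bounded morphism (forth: every edge maps to (•,•); back: every world has a successor). So any modal formula valid on the 5-cycle is also valid on the reflexive point, which is not irreflexive.
So the class is not modally definable.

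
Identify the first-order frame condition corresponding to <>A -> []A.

Suppose ◇A→□A is valid. Take Rxy, Rxz and set V(A)={y}. Then ◇A at x, so □A at x, so A at z, i.e. z=y.
The converse is a direct semantic check.
Frame condition: forall x forall y forall z (Rxy & Rxz -> y = z).

partial functionality: forall x forall y forall z (Rxy & Rxz -> y = z)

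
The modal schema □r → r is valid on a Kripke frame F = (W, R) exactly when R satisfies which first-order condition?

Suppose □r→r is valid. At any x set V(r)={w : Rxw}. Then □r holds at x, so r holds at x, i.e. Rxx.

reflexivity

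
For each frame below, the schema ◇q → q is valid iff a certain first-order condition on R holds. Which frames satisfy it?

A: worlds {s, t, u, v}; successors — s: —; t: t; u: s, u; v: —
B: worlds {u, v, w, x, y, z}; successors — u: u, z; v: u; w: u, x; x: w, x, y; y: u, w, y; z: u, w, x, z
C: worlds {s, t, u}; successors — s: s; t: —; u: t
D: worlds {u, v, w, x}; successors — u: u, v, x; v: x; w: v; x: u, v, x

Frame correspondent (Sahlqvist): ∀x ∀y (xRy → ∃w (y = w ∧ x = w)) — i.e. a generalized confluence (Geach) condition.
A: fails — uRs but s ≠ u.
B: fails — uRz but z ≠ u.
C: fails — uRt but t ≠ u.
D: fails — uRv but v ≠ u.

none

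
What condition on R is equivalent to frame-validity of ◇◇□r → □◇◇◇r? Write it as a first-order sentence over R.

∀x ∀y ∀z ((xR²y ∧ xRz) → ∃w (yRw ∧ zR³w))

This is a Sahlqvist (Geach-type) schema ◇^2□^1r → □^1◇^3r.
Minimal-valuation argument: fix x; take any y with xR^2y and any z with xR^1z. Set V(r) to the set of worlds R-reachable from y in exactly 1 step. Then □^1r holds at y, so the antecedent holds at x; validity forces ◇^3r at z, giving a w with zR^3w and yR^1w.
First-order correspondent: ∀x ∀y ∀z ((xR²y ∧ xRz) → ∃w (yRw ∧ zR³w)).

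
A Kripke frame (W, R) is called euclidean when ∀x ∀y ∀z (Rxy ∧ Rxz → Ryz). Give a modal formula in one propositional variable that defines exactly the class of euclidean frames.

The condition is the Euclidean property. The 5 schema ◇p → □◇p defines it.
Suppose ◇p→□◇p is valid. Take Rxy, Rxz and set V(p)={y}. Then ◇p at x, so □◇p at x, so ◇p at z, so some w with Rzw has p; w=y, i.e. Rzy. By symmetry of the argument, Ryz.

◇p → □◇p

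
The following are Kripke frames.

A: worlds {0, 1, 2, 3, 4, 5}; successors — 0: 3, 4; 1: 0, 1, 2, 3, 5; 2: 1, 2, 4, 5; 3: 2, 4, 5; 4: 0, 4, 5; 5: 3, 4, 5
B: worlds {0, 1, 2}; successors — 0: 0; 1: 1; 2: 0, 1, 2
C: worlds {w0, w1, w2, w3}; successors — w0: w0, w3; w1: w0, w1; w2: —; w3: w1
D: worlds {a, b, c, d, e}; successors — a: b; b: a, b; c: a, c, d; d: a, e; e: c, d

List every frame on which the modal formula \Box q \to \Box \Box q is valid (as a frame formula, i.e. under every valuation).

B

This is the axiom for transitivity; its first-order frame correspondent is \forall x \forall y \forall z (Rxy \wedge Ryz \to Rxz).
A: fails — R34 and R40 but not R30.
B: satisfies the condition.
C: fails — Rw1w0 and Rw0w3 but not Rw1w3.
D: fails — Rcd and Rde but not Rce.
Valid on: B.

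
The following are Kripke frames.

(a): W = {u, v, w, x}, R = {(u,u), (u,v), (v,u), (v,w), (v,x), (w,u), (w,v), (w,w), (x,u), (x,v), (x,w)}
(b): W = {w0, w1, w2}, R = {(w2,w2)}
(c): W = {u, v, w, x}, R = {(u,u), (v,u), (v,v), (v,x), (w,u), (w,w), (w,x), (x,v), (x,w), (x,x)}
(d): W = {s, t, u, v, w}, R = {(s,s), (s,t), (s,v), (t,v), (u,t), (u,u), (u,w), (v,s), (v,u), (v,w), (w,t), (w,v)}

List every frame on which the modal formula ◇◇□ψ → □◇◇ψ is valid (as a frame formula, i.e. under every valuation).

Frame correspondent (Sahlqvist): ∀x ∀y ∀z ((xR²y ∧ xRz) → ∃w (yRw ∧ zR²w)) — i.e. a generalized confluence (Geach) condition.
(a): holds.
(b): holds.
(c): fails — vR²x, vRu but no t with xRt and uR²t.
(d): fails — sR²t, sRt but no w* with tRw* and tR²w*.
Valid on: (a), (b).

(a), (b)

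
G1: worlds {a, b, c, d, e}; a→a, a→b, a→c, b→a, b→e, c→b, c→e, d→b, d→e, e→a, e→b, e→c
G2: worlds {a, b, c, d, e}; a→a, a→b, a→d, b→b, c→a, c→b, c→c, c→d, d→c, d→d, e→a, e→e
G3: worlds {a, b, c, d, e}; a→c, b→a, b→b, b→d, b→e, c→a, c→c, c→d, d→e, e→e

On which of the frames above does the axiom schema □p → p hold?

This is the axiom for reflexivity; its first-order frame correspondent is ∀x Rxx.
G1: fails — world b does not see itself.
G2: condition met.
G3: fails — world a does not see itself.
Valid on: G2.

G2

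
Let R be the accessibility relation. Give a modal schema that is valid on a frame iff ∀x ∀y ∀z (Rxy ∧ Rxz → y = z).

This is partial functionality; the standard corresponding axiom is CD: ◇p → □p.
Suppose ◇p→□p is valid. Take Rxy, Rxz and set V(p)={y}. Then ◇p at x, so □p at x, so p at z, i.e. z=y.

◇p → □p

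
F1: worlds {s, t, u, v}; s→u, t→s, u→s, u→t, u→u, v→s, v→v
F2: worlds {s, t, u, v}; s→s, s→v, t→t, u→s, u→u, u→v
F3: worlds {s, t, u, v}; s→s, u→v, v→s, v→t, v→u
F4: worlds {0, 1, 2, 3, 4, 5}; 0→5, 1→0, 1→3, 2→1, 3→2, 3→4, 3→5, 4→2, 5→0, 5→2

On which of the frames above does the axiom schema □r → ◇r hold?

F1, F4

Frame correspondent (Sahlqvist): ∀x ∃y Rxy — i.e. seriality.
F1: ✓.
F2: fails — world v has no successor.
F3: fails — world t has no successor.
F4: ✓.
Valid on: F1, F4.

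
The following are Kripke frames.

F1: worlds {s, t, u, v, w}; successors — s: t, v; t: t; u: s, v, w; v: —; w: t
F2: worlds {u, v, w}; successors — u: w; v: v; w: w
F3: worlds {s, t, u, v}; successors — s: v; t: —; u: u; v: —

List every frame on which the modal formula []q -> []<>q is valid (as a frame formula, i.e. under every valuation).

F2

The schema corresponds to a generalized confluence (Geach) condition: forall x forall z (xRz -> exists w (xRw & zRw)).
F1: fails — sRv but no w* with sRw* and vRw*.
F2: satisfies the condition.
F3: fails — sRv but no w with sRw and vRw.
Valid on: F2.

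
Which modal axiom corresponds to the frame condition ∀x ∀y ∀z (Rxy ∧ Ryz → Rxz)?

This is transitivity; the standard corresponding axiom is 4: □s → □□s.
Suppose □s→□□s is valid. Take Rxy, Ryz and set V(s)={w : Rxw}. Then □s at x, so □□s at x, so □s at y, so s at z, i.e. Rxz.

□s → □□s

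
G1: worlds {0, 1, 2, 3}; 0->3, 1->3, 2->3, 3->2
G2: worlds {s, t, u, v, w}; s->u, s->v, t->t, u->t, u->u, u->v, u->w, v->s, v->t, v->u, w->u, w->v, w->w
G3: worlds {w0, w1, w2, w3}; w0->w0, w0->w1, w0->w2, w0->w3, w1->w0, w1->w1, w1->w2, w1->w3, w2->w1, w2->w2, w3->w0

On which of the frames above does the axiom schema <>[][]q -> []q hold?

Frame correspondent (Sahlqvist): forall x forall y forall z ((xRy & xRz) -> exists w (y R^2 w & z = w)) — i.e. a generalized confluence (Geach) condition.
G1: ✓.
G2: fails — uRt, uRu but no w* with tR²w* and u=w*.
G3: ✓.
Valid on: G1, G3.

G1, G3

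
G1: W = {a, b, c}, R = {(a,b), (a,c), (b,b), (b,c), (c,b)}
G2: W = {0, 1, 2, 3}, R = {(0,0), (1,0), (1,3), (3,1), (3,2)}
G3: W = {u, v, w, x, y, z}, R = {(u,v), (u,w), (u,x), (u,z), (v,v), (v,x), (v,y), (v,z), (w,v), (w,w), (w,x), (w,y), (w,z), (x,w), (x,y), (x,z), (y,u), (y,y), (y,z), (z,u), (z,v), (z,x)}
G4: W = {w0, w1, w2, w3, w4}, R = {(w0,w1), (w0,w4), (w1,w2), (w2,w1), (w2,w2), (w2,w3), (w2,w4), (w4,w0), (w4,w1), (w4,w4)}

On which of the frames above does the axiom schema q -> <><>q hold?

This is the axiom for a generalized confluence (Geach) condition; its first-order frame correspondent is forall x exists w (x = w & x R^2 w).
G1: fails — at a but no w with a=w and aR²w.
G2: fails — at 2 but no w with 2=w and 2R²w.
G3: ✓.
G4: fails — at w3 but no w with w3=w and w3R²w.

G3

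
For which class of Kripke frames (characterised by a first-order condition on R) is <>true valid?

seriality

◇⊤ holds at w iff w has a successor, so frame-validity of ◇⊤ is exactly seriality. Equivalently via □ψ → ◇ψ:
Suppose □ψ→◇ψ is valid. At any x set V(ψ)=W. Then □ψ at x, so ◇ψ at x, so x has a successor.
Conversely, any frame satisfying forall x exists y Rxy validates the schema.
Frame condition: forall x exists y Rxy.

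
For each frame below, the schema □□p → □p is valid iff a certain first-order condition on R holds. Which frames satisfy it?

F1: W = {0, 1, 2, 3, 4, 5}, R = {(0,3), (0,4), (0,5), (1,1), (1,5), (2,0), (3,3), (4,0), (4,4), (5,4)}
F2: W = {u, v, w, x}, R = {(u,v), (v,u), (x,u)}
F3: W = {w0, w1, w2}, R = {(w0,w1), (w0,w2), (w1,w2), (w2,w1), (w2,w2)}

This is the axiom for density; its first-order frame correspondent is ∀x ∀y (Rxy → ∃z (Rxz ∧ Rzy)).
F1: fails — R20 but no z with R2z and Rz0.
F2: fails — Ruv but no z with Ruz and Rzv.
F3: holds.
Valid on: F3.

F3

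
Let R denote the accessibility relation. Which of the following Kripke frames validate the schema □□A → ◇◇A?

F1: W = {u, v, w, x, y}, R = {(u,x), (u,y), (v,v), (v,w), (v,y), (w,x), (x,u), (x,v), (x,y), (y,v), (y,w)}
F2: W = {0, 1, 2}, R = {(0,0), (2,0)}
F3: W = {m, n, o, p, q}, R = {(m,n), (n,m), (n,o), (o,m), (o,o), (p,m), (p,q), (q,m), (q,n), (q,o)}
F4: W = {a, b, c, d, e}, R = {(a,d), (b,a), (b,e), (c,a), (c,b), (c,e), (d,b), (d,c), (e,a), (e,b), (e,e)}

Frame correspondent (Sahlqvist): ∀x ∃w (xR²w ∧ xR²w) — i.e. a generalized confluence (Geach) condition.
F1: holds.
F2: fails — at 1 but no w with 1R²w and 1R²w.
F3: holds.
F4: holds.

F1, F3, F4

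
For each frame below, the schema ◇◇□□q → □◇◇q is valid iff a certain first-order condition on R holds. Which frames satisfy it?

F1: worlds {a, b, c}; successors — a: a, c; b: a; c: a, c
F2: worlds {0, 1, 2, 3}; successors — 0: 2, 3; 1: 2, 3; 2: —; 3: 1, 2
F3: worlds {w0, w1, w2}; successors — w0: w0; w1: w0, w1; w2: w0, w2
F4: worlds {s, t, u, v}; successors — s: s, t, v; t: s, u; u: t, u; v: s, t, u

This is the axiom for a generalized confluence (Geach) condition; its first-order frame correspondent is ∀x ∀y ∀z ((xR²y ∧ xRz) → ∃w (yR²w ∧ zR²w)).
F1: condition met.
F2: fails — 0R²1, 0R2 but no w with 1R²w and 2R²w.
F3: condition met.
F4: condition met.
Valid on: F1, F3, F4.

F1, F3, F4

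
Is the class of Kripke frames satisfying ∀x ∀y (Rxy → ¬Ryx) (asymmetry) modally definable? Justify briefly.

No

Any modally definable frame class is closed under surjective bounded morphisms.
The 5-cycle (worlds s,t,u,v,w with s→t→u→v→w→s) is asymmetric. Mapping every world to a single reflexive point • is a surjective bounded morphism, and the reflexive point is not asymmetric (R•• but asymmetry requires ¬R••).
Hence asymmetry is not modally definable.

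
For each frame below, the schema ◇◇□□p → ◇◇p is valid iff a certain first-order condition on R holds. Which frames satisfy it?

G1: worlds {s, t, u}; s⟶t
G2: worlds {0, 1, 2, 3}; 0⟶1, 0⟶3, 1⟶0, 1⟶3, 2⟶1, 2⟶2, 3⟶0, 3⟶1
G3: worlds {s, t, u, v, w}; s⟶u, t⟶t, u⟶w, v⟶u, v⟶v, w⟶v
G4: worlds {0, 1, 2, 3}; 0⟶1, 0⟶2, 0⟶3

Frame correspondent (Sahlqvist): ∀x ∀y (xR²y → ∃w (yR²w ∧ xR²w)) — i.e. a generalized confluence (Geach) condition.
G1: satisfies the condition.
G2: satisfies the condition.
G3: fails — sR²w but no w* with wR²w* and sR²w*.
G4: satisfies the condition.
Valid on: G1, G2, G4.

G1, G2, G4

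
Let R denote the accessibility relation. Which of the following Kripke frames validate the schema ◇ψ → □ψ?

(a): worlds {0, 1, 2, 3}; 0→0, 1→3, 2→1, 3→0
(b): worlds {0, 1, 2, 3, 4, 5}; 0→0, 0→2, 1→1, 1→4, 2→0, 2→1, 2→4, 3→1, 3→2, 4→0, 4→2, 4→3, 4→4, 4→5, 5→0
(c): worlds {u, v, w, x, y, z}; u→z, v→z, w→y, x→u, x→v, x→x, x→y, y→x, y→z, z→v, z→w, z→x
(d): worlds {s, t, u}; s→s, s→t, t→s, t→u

The schema corresponds to partial functionality: ∀x ∀y ∀z (Rxy ∧ Rxz → y = z).
(a): holds.
(b): fails — 0 sees both 0 and 2.
(c): fails — x sees both u and v.
(d): fails — s sees both s and t.

(a)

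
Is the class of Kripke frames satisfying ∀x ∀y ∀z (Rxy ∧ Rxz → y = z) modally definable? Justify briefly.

The condition is partial functionality. A defining modal formula is ◇q → □q.
Suppose ◇q→□q is valid. Take Rxy, Rxz and set V(q)={y}. Then ◇q at x, so □q at x, so q at z, i.e. z=y.

Definable; ◇q → □q defines it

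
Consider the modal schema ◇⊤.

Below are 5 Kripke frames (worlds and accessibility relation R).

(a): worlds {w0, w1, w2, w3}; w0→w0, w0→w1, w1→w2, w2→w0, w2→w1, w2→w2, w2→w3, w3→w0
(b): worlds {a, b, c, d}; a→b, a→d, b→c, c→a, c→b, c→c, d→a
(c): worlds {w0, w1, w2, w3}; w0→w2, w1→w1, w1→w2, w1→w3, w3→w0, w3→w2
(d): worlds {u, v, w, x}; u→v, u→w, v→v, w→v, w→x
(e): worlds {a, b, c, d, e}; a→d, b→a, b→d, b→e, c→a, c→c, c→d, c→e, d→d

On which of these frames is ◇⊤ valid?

Frame correspondent (Sahlqvist): ∀x ∃y Rxy — i.e. seriality.
(a): holds.
(b): holds.
(c): fails — world w2 has no successor.
(d): fails — world x has no successor.
(e): fails — world e has no successor.

(a), (b)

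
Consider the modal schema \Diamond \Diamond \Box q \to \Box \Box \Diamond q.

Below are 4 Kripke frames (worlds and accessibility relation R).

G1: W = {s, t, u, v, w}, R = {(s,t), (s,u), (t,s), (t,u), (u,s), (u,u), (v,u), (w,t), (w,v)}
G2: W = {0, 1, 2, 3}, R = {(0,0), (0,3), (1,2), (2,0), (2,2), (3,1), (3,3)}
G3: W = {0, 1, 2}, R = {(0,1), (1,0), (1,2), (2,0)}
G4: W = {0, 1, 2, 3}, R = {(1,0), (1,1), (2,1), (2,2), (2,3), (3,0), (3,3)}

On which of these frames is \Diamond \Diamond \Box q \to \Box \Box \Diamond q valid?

This is the axiom for a generalized confluence (Geach) condition; its first-order frame correspondent is \forall x \forall y \forall z ((x R^2 y \wedge x R^2 z) \to \exists w (yRw \wedge zRw)).
G1: holds.
G2: fails — 0R²0, 0R²1 but no w with 0Rw and 1Rw.
G3: fails — 0R²0, 0R²2 but no w with 0Rw and 2Rw.
G4: fails — 1R²0, 1R²0 but no w with 0Rw and 0Rw.

G1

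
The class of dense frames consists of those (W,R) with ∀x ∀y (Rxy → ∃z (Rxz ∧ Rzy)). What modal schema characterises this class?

□□p → □p

The condition is density. The C4 schema □□p → □p defines it.
Suppose □□p→□p is valid. Take Rxy and set V(p)={w : xR²w}. Then □□p at x, so □p at x, so p at y, i.e. ∃z(Rxz∧Rzy).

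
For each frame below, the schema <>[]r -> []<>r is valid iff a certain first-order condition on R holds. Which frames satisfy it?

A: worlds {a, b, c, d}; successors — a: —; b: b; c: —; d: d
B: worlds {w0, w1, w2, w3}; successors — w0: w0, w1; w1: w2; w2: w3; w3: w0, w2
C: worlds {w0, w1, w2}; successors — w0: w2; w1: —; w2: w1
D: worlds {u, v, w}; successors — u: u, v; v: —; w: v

A

The schema corresponds to convergence: forall x forall y forall z (Rxy & Rxz -> exists w (Ryw & Rzw)).
A: ✓.
B: fails — Rw0w1 and Rw0w0 but w1 and w0 have no common successor.
C: fails — Rw2w1 and Rw2w1 but w1 and w1 have no common successor.
D: fails — Ruv and Ruv but v and v have no common successor.
Valid on: A.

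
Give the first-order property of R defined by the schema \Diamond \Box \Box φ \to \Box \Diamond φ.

This is a Sahlqvist (Geach-type) schema ◇^1□^2φ → □^1◇^1φ.
First-order correspondent: \forall x \forall y \forall z ((xRy \wedge xRz) \to \exists w (y R^2 w \wedge zRw)).

\forall x \forall y \forall z ((xRy \wedge xRz) \to \exists w (y R^2 w \wedge zRw))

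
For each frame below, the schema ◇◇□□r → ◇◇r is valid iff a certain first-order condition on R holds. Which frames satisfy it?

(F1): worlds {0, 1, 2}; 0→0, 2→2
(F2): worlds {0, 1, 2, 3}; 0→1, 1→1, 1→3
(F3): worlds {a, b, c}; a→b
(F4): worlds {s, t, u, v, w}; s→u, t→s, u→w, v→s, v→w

(F1), (F3)

Frame correspondent (Sahlqvist): ∀x ∀y (xR²y → ∃w (yR²w ∧ xR²w)) — i.e. a generalized confluence (Geach) condition.
(F1): condition met.
(F2): fails — 0R²3 but no w with 3R²w and 0R²w.
(F3): condition met.
(F4): fails — sR²w but no w* with wR²w* and sR²w*.
Valid on: (F1), (F3).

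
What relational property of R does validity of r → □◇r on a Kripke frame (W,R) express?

This is the B axiom.
It corresponds to symmetry: ∀x ∀y (Rxy → Ryx).

Symmetry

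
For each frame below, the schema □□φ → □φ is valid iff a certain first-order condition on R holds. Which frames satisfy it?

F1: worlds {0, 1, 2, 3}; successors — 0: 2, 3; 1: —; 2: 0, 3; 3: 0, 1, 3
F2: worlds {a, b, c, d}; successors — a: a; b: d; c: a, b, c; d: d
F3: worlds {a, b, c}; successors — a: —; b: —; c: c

F2, F3

The schema corresponds to density: ∀x ∀y (Rxy → ∃z (Rxz ∧ Rzy)).
F1: fails — R02 but no z with R0z and Rz2.
F2: ✓.
F3: ✓.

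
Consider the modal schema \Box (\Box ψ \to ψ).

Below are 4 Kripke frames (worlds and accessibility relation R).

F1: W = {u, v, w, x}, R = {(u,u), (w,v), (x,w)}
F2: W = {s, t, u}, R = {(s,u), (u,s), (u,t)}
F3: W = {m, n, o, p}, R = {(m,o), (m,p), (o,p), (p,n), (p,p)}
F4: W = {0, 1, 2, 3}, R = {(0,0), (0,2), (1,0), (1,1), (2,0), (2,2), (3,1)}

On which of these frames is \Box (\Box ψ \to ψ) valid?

F4

Frame correspondent (Sahlqvist): \forall x \forall y (Rxy \to Ryy) — i.e. shift-reflexivity.
F1: fails — Rxw but not Rww.
F2: fails — Rsu but not Ruu.
F3: fails — Rpn but not Rnn.
F4: condition met.
Valid on: F4.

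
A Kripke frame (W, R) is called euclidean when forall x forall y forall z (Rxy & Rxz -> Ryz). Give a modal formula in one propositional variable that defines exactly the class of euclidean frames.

This is the Euclidean property; the standard corresponding axiom is 5: ◇r → □◇r.

◇r → □◇r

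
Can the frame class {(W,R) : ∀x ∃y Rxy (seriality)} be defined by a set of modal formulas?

Yes, by □r → ◇r

Yes: it is seriality, defined by the D schema □r → ◇r.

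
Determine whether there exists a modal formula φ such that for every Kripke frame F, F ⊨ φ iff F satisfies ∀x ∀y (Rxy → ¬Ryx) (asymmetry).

Not modally definable

If a class were modally definable it would be closed under surjective bounded morphisms (Goldblatt–Thomason).
The 5-cycle (worlds w0,w1,w2,w3,w4 with w0→w1→w2→w3→w4→w0) is asymmetric. Mapping every world to a single reflexive point • is a surjective bounded morphism, and the reflexive point is not asymmetric (R•• but asymmetry requires ¬R••).
Hence asymmetry is not modally definable.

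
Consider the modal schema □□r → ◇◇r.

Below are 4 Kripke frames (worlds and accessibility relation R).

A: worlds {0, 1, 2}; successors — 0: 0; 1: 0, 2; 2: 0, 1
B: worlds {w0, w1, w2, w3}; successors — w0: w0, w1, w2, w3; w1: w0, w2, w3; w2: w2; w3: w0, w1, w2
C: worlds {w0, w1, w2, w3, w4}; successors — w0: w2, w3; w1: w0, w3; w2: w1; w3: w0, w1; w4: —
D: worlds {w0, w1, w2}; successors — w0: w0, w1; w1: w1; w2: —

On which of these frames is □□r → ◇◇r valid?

The schema corresponds to a generalized confluence (Geach) condition: ∀x ∃w (xR²w ∧ xR²w).
A: holds.
B: holds.
C: fails — at w4 but no w with w4R²w and w4R²w.
D: fails — at w2 but no w with w2R²w and w2R²w.
Valid on: A, B.

A, B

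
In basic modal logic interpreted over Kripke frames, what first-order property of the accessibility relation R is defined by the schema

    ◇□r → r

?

symmetry: ∀x ∀y (Rxy → Ryx)

Replacing r by ¬r and contraposing gives the equivalent schema r → □◇r.
Suppose r→□◇r is valid. Take Rxy and set V(r)={x}. Then r at x, so □◇r at x, so ◇r at y, so some z with Ryz has r; z=x, i.e. Ryx.
Conversely, any frame satisfying ∀x ∀y (Rxy → Ryx) validates the schema.
So the correspondent is symmetry.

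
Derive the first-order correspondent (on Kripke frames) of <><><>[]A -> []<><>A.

forall x forall y forall z ((x R^3 y & xRz) -> exists w (yRw & z R^2 w))

This is a Sahlqvist (Geach-type) schema ◇^3□^1A → □^1◇^2A.
Minimal-valuation argument: fix x; take any y with xR^3y and any z with xR^1z. Set V(A) to the set of worlds R-reachable from y in exactly 1 step. Then □^1A holds at y, so the antecedent holds at x; validity forces ◇^2A at z, giving a w with zR^2w and yR^1w.
First-order correspondent: forall x forall y forall z ((x R^3 y & xRz) -> exists w (yRw & z R^2 w)).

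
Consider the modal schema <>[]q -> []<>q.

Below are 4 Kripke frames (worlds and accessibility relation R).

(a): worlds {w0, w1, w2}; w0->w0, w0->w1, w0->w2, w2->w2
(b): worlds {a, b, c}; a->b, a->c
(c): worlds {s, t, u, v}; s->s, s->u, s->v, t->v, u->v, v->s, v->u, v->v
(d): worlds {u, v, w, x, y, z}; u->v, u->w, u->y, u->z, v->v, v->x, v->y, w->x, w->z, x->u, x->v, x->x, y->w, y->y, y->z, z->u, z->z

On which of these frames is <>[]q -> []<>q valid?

(c)

The schema corresponds to convergence: forall x forall y forall z (Rxy & Rxz -> exists w (Ryw & Rzw)).
(a): fails — Rw0w1 and Rw0w1 but w1 and w1 have no common successor.
(b): fails — Rac and Rac but c and c have no common successor.
(c): holds.
(d): fails — Ruv and Ruz but v and z have no common successor.
Valid on: (c).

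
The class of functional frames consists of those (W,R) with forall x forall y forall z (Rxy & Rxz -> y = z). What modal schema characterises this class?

The condition is partial functionality. The CD schema ◇q → □q defines it.
Suppose ◇q→□q is valid. Take Rxy, Rxz and set V(q)={y}. Then ◇q at x, so □q at x, so q at z, i.e. z=y.

◇q → □q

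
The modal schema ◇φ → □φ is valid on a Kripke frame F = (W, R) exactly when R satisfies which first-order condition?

partial functionality

Suppose ◇φ→□φ is valid. Take Rxy, Rxz and set V(φ)={y}. Then ◇φ at x, so □φ at x, so φ at z, i.e. z=y.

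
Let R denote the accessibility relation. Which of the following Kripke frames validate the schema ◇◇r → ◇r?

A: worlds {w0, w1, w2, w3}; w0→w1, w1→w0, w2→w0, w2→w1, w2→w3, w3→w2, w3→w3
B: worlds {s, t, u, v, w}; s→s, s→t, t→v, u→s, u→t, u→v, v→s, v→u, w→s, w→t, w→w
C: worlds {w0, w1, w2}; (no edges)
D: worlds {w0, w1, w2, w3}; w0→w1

C, D

This is the axiom for transitivity; its first-order frame correspondent is ∀x ∀y ∀z (Rxy ∧ Ryz → Rxz).
A: fails — Rw1w0 and Rw0w1 but not Rw1w1.
B: fails — Ruv and Rvu but not Ruu.
C: ✓.
D: ✓.
Valid on: C, D.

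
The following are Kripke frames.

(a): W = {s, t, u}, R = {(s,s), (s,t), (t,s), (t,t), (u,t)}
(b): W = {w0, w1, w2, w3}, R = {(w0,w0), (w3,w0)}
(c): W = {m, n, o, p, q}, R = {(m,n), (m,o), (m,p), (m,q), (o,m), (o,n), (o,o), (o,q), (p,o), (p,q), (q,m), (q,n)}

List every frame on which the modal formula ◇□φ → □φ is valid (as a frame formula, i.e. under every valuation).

(a), (b)

This is the axiom for the Euclidean property; its first-order frame correspondent is ∀x ∀y ∀z (Rxy ∧ Rxz → Ryz).
(a): ✓.
(b): ✓.
(c): fails — Rmo and Rmp but not Rop.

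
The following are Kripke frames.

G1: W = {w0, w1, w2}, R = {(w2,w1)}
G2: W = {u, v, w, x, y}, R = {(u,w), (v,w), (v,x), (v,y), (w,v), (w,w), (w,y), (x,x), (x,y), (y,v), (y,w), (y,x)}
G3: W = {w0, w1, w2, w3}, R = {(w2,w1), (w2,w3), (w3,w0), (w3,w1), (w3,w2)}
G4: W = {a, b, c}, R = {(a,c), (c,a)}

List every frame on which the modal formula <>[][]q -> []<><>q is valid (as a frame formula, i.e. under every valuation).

G2, G4

Frame correspondent (Sahlqvist): forall x forall y forall z ((xRy & xRz) -> exists w (y R^2 w & z R^2 w)) — i.e. a generalized confluence (Geach) condition.
G1: fails — w2Rw1, w2Rw1 but no w with w1R²w and w1R²w.
G2: ✓.
G3: fails — w2Rw1, w2Rw1 but no w with w1R²w and w1R²w.
G4: ✓.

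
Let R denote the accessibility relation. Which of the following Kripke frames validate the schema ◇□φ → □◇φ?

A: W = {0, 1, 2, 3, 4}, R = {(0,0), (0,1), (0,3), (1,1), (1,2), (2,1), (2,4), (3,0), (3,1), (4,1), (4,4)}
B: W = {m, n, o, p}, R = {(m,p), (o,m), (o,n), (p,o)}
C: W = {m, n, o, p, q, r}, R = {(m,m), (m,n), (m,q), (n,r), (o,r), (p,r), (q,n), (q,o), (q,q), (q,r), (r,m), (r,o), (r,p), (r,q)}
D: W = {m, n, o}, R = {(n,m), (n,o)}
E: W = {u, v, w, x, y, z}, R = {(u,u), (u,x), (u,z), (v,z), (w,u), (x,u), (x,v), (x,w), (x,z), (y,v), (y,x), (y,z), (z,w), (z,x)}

A

This is the axiom for convergence; its first-order frame correspondent is ∀x ∀y ∀z (Rxy ∧ Rxz → ∃w (Ryw ∧ Rzw)).
A: satisfies the condition.
B: fails — Rom and Ron but m and n have no common successor.
C: fails — Rmm and Rmn but m and n have no common successor.
D: fails — Rno and Rno but o and o have no common successor.
E: fails — Rxw and Rxv but w and v have no common successor.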